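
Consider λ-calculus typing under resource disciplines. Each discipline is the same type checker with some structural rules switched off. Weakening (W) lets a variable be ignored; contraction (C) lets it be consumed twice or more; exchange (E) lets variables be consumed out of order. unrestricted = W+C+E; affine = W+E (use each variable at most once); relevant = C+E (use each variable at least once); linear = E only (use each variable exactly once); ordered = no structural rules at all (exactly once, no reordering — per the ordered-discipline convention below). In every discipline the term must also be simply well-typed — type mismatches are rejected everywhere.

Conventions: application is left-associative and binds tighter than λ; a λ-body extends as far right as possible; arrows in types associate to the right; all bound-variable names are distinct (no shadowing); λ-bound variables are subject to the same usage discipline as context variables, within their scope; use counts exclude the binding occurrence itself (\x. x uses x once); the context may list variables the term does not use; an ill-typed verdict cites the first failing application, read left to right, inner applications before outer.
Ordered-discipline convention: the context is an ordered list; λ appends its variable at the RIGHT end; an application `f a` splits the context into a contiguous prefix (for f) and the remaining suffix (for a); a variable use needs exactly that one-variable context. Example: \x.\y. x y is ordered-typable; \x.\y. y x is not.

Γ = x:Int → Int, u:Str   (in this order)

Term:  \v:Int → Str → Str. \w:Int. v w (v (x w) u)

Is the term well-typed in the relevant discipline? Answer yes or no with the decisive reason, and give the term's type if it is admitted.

yes — x, u, v, w: all used, weakening unneeded; term : (Int → Str → Str) → Int → Str
variable uses: x: 1, u: 1, v (bound): 2, w (bound): 2
order of uses: v, w, v, x, w, u
typing: well-typed at (Int → Str → Str) → Int → Str
all disciplines: ordered ✗; linear ✗; affine ✗; relevant ✓; unrestricted ✓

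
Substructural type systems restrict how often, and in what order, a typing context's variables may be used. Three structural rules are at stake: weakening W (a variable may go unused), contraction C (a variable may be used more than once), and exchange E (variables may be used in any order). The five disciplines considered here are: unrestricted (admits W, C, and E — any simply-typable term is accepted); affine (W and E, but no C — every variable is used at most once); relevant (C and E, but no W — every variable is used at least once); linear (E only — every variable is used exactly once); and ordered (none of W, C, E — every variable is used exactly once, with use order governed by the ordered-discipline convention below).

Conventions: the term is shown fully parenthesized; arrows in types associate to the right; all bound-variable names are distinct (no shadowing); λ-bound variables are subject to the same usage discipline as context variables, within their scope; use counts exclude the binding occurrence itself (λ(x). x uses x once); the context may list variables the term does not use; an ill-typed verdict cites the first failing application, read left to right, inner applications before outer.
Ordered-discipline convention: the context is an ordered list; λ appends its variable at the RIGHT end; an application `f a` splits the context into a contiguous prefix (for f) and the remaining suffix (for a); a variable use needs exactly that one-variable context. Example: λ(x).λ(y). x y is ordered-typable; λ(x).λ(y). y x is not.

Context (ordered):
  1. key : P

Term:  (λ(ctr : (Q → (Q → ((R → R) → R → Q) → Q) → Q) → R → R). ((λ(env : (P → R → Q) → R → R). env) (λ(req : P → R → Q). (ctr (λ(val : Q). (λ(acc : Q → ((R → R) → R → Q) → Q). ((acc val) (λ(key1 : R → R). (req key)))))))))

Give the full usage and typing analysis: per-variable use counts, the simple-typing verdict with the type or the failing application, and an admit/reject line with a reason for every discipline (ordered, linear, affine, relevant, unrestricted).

usage: key ×1; ctr (λ-bound) ×1; env (λ-bound) ×1; req (λ-bound) ×1; val (λ-bound) ×1; acc (λ-bound) ×1; key1 (λ-bound) ×0
use order (left to right): env, ctr, acc, val, req, key
typing: the term checks, with type ((Q → (Q → ((R → R) → R → Q) → Q) → Q) → R → R) → (P → R → Q) → R → R
ordered: ✗, unused: key1 — weakening required
linear: ✗, unused: key1 — weakening required
affine: ✓, no duplicate uses among key, ctr, env, req, val, acc, key1
relevant: ✗, unused: key1 — weakening required
unrestricted: ✓, simply typable at ((Q → (Q → ((R → R) → R → Q) → Q) → Q) → R → R) → (P → R → Q) → R → R; W, C, E all held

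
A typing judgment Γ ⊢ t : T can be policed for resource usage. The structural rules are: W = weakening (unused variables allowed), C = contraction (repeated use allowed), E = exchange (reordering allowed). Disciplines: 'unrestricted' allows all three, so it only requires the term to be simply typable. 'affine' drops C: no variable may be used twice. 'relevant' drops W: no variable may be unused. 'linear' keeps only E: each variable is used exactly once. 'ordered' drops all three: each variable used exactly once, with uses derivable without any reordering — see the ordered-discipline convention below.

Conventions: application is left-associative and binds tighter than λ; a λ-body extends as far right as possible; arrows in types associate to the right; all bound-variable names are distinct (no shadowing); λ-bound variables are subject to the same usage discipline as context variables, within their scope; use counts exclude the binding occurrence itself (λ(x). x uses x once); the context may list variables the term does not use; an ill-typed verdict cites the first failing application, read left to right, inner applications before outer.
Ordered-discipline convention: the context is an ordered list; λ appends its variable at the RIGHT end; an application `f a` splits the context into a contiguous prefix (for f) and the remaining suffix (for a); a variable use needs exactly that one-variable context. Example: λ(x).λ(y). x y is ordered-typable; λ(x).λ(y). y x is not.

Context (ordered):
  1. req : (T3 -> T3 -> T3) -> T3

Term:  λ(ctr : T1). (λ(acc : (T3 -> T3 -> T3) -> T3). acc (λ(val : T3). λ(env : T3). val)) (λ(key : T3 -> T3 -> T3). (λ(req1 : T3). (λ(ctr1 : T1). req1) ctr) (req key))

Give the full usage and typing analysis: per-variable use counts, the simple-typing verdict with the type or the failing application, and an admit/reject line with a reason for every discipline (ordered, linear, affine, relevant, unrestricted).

usage: req: 1×, ctr [bound]: 1×, acc [bound]: 1×, val [bound]: 1×, env [bound]: 0×, key [bound]: 1×, req1 [bound]: 1×, ctr1 [bound]: 0×
order of uses: acc, val, req1, ctr, req, key
typing: ✓ — T1 -> T3
ordered ✗ (env, ctr1 left unused)
linear ✗ (env, ctr1 left unused)
affine ✓ (at most one use each (req, ctr, acc, val, env, key, req1, ctr1))
relevant ✗ (env, ctr1 left unused)
unrestricted ✓ (typability at T1 -> T3 is all that's needed)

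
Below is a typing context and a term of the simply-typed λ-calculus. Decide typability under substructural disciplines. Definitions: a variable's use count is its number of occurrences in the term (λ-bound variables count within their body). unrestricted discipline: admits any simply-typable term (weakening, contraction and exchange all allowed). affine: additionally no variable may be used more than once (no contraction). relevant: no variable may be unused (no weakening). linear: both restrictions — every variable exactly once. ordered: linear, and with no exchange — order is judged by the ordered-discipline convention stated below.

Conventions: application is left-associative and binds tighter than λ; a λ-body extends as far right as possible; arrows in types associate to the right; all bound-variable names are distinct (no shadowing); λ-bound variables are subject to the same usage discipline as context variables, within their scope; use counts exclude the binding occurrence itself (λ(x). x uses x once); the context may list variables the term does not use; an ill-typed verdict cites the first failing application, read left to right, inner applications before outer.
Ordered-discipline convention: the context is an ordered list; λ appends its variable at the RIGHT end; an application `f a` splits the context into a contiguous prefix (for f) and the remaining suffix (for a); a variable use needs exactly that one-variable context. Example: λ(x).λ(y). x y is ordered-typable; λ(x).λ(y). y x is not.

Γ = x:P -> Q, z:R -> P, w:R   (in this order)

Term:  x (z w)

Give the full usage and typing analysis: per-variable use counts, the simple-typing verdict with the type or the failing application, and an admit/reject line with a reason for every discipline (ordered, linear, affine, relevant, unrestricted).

variable uses: x=1; z=1; w=1
uses in reading order: x, z, w
typing: ✓ — Q
ordered: ✓ — x, z, w: once each, no exchange needed
linear: ✓ — exactly-once usage across x, z, w
affine: ✓ — at most one use each (x, z, w)
relevant: ✓ — every one of x, z, w appears
unrestricted: ✓ — type-checks (Q) and nothing is barred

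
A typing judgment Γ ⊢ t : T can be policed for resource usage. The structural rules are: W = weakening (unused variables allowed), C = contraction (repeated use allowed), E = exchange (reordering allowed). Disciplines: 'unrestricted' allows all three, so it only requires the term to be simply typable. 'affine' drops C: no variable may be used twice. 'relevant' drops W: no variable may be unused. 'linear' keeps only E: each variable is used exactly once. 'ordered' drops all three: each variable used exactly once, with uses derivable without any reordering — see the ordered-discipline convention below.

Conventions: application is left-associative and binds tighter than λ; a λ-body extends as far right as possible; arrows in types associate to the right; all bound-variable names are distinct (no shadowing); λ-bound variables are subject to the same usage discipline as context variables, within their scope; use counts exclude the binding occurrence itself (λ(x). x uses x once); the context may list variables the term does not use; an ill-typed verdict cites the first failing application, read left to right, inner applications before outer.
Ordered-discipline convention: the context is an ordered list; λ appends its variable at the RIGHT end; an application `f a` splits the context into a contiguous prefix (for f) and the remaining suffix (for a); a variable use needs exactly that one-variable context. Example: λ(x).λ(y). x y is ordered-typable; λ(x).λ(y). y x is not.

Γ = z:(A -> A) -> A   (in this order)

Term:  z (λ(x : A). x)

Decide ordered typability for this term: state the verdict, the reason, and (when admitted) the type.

yes — one use each (z, x); ordered split holds; term : A
usage: z=1, x (bound)=1
left-to-right use order: z, x
typing: well-typed at A
across the five disciplines: ordered ✓; linear ✓; affine ✓; relevant ✓; unrestricted ✓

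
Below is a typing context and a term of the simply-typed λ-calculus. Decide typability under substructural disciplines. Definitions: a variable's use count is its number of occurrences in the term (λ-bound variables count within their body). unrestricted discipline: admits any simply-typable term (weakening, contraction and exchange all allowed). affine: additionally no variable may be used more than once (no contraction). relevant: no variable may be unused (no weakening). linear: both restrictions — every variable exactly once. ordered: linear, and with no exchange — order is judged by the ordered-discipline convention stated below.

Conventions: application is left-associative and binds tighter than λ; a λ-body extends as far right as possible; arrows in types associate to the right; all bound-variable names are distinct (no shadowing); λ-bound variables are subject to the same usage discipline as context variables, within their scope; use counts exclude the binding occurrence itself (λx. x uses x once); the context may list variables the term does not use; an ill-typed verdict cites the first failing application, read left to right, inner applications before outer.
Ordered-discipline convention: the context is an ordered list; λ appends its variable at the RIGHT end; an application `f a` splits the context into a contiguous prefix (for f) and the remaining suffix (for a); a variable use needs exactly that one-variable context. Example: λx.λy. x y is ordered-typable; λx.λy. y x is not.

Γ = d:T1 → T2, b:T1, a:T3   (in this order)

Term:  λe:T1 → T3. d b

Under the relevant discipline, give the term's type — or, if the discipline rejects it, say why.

not well-typed under relevant — a, e never used (weakening)
usage: d=1, b=1, a=0, e (λ-bound)=0
order of uses: d, b
typing: well-typed — term : (T1 → T3) → T2
per-discipline verdicts: ordered ✗; linear ✗; affine ✓; relevant ✗; unrestricted ✓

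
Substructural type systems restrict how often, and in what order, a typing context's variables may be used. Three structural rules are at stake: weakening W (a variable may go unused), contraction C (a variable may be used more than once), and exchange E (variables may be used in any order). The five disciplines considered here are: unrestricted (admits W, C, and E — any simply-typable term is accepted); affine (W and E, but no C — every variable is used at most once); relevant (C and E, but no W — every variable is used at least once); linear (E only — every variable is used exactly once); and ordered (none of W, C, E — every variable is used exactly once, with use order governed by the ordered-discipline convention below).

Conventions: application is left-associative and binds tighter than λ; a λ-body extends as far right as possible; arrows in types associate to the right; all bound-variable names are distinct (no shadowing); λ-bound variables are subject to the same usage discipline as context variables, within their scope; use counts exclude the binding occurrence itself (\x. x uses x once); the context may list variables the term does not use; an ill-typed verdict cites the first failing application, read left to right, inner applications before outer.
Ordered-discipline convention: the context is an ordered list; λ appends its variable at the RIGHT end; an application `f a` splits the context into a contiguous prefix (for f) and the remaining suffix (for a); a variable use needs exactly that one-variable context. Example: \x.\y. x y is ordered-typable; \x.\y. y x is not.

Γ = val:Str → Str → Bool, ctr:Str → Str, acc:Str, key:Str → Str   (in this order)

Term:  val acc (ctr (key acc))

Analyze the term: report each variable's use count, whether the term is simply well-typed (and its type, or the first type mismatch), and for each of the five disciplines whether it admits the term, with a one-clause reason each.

variable uses: val: 1, ctr: 1, acc: 2, key: 1
order of uses: val, acc, ctr, key, acc
typing: the term checks, with type Bool
ordered: ✗ — repeated use of acc ×2
linear: ✗ — repeated use of acc ×2
affine: ✗ — repeated use of acc ×2
relevant: ✓ — at least one use each (val, ctr, acc, key)
unrestricted: ✓ — typability at Bool is all that's needed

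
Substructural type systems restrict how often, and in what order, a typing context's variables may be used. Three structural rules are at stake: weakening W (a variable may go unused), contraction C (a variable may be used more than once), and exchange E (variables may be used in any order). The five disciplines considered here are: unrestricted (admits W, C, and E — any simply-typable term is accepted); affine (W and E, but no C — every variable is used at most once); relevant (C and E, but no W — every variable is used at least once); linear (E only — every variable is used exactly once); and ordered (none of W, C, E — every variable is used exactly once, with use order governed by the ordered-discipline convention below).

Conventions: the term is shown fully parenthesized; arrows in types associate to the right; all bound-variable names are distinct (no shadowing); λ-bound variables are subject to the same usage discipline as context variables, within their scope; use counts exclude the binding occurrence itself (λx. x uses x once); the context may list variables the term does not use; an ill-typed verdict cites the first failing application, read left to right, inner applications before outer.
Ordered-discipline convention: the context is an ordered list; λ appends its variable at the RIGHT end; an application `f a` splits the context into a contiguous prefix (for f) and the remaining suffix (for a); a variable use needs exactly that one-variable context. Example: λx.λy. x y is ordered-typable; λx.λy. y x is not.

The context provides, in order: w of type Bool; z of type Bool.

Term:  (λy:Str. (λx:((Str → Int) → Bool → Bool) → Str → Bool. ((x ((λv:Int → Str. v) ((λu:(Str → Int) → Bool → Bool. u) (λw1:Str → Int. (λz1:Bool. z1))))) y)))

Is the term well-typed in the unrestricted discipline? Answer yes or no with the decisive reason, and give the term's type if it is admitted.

no — not simply typable
counts: w: 0×, z: 0×, y [bound]: 1×, x [bound]: 1×, v [bound]: 1×, u [bound]: 1×, w1 [bound]: 0×, z1 [bound]: 1×
order of uses: x, v, u, z1, y
typing: ill-typed: a function awaiting Int → Str gets (Str → Int) → Bool → Bool
all disciplines: ordered ✗ · linear ✗ · affine ✗ · relevant ✗ · unrestricted ✗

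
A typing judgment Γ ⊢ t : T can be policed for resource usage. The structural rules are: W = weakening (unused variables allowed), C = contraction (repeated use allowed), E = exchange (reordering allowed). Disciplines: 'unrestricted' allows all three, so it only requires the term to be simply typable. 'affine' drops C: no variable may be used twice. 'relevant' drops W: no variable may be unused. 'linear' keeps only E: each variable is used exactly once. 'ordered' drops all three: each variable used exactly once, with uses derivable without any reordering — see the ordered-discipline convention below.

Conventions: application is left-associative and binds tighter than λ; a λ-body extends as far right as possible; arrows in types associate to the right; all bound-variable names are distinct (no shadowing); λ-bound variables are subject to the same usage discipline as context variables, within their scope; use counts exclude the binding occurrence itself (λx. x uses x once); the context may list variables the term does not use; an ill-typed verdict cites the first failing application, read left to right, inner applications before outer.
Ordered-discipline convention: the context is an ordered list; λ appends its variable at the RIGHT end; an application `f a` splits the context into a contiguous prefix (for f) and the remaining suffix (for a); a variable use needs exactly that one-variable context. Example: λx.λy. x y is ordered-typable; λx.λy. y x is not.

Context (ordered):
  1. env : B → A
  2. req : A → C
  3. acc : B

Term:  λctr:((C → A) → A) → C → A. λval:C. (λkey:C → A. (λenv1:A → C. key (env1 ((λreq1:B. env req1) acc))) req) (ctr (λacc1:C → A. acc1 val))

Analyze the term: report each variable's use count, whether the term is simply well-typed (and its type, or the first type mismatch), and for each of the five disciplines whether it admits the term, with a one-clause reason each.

usage: env: 1×, req: 1×, acc: 1×, ctr (λ-bound): 1×, val (λ-bound): 1×, key (λ-bound): 1×, env1 (λ-bound): 1×, req1 (λ-bound): 1×, acc1 (λ-bound): 1×
order of uses: key, env1, env, req1, acc, req, ctr, acc1, val
typing: well-typed — term : (((C → A) → A) → C → A) → C → A
ordered ✗ (no contiguous prefix/suffix split fits key, env1, env, req1, acc, req, ctr, acc1, val)
linear ✓ (single use per variable (env, req, acc, ctr, val, key, env1, req1, acc1))
affine ✓ (no duplicate uses among env, req, acc, ctr, val, key, env1, req1, acc1)
relevant ✓ (every one of env, req, acc, ctr, val, key, env1, req1, acc1 appears)
unrestricted ✓ (simply typable at (((C → A) → A) → C → A) → C → A; W, C, E all held)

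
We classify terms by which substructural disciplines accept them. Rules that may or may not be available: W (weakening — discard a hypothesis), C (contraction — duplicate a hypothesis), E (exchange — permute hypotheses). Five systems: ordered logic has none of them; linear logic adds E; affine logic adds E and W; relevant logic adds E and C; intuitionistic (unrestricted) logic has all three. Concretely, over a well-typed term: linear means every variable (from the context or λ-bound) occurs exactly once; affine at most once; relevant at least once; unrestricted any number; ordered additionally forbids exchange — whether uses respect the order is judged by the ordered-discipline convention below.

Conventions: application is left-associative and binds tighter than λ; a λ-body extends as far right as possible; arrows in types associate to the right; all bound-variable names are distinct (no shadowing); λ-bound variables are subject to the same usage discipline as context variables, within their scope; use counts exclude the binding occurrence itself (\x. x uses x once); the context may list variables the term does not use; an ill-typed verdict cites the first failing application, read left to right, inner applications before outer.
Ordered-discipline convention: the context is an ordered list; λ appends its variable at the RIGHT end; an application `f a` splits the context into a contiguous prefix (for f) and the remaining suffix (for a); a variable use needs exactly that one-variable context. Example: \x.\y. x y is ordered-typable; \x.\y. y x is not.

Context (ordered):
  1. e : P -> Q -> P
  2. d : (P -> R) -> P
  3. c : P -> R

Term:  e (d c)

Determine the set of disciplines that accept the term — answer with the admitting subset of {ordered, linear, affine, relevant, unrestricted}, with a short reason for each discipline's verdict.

accepted by: ordered, linear, affine, relevant, unrestricted
usage: e: 1, d: 1, c: 1
use order (left to right): e, d, c
typing: ✓ — Q -> P
ordered ✓ (e, d, c: once each, no exchange needed)
linear ✓ (each of e, d, c used exactly once)
affine ✓ (no duplicate uses among e, d, c)
relevant ✓ (every one of e, d, c appears)
unrestricted ✓ (simply typable at Q -> P; W, C, E all held)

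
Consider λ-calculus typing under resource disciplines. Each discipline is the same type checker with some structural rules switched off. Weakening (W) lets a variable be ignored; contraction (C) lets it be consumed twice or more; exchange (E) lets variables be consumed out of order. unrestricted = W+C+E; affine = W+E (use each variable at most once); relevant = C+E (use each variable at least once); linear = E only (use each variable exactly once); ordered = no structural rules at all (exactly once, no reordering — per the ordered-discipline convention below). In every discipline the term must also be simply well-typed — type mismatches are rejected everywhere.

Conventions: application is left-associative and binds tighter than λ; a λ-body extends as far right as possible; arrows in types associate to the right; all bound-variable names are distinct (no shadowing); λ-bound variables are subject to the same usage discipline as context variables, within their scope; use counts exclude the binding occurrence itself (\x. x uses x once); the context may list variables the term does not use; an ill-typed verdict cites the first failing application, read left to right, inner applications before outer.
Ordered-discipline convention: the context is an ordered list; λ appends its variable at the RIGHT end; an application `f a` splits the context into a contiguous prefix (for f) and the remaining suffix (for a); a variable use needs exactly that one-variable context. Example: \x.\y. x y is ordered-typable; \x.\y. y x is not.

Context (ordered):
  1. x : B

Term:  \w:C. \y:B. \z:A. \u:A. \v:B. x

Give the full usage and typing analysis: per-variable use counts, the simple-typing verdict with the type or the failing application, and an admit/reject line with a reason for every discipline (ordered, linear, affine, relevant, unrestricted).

use counts: x: 1, w (bound): 0, y (bound): 0, z (bound): 0, u (bound): 0, v (bound): 0
uses in reading order: x
typing: well-typed — term : C → B → A → A → B → B
ordered: ✗, w, y, z, u, v never used (weakening)
linear: ✗, w, y, z, u, v never used (weakening)
affine: ✓, at most one use each (x, w, y, z, u, v)
relevant: ✗, w, y, z, u, v never used (weakening)
unrestricted: ✓, simply typable at C → B → A → A → B → B; W, C, E all held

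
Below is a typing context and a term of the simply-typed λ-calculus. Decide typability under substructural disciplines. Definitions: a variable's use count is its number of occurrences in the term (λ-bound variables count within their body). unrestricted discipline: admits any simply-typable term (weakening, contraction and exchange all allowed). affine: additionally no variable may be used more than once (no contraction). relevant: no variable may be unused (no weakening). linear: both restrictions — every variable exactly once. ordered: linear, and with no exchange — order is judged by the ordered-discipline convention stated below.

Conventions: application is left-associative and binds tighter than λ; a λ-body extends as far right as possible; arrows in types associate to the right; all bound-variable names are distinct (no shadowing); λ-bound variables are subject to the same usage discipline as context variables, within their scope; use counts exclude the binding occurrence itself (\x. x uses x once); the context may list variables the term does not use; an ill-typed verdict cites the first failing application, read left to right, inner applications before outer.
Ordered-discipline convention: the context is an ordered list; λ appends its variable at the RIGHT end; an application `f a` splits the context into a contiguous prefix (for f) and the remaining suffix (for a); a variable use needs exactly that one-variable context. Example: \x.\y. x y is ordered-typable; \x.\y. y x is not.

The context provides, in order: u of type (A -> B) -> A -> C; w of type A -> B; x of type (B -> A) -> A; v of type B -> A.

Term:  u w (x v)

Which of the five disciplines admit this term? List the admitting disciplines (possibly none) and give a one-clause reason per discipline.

admitting disciplines: ordered, linear, affine, relevant, unrestricted
use counts: u ×1; w ×1; x ×1; v ×1
order of uses: u, w, x, v
typing: well-typed — term : C
ordered ✓ (u, w, x, v once each; derivable with no W/C/E)
linear ✓ (single use per variable (u, w, x, v))
affine ✓ (u, w, x, v: no repeats, contraction unneeded)
relevant ✓ (at least one use each (u, w, x, v))
unrestricted ✓ (simply typable at C; W, C, E all held)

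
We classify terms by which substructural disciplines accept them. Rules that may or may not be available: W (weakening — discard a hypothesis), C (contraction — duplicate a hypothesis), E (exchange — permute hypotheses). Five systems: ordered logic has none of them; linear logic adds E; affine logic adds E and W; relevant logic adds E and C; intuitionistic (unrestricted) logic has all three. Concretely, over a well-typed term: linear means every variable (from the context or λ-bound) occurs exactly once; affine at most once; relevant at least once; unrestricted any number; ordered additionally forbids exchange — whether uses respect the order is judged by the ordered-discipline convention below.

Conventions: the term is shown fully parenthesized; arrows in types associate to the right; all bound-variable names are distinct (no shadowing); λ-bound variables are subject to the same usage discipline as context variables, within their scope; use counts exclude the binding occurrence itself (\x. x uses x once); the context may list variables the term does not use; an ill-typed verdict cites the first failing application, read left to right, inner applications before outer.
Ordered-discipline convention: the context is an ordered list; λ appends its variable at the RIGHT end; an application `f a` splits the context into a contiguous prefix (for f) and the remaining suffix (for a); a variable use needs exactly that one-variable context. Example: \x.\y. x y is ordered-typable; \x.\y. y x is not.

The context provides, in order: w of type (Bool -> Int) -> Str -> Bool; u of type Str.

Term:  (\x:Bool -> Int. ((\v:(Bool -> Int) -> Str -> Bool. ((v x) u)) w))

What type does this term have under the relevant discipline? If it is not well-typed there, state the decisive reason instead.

term : (Bool -> Int) -> Bool
usage: w: 1×, u: 1×, x (λ-bound): 1×, v (λ-bound): 1×
left-to-right use order: v, x, u, w
typing: well-typed at (Bool -> Int) -> Bool
summary: ordered ✗ | linear ✓ | affine ✓ | relevant ✓ | unrestricted ✓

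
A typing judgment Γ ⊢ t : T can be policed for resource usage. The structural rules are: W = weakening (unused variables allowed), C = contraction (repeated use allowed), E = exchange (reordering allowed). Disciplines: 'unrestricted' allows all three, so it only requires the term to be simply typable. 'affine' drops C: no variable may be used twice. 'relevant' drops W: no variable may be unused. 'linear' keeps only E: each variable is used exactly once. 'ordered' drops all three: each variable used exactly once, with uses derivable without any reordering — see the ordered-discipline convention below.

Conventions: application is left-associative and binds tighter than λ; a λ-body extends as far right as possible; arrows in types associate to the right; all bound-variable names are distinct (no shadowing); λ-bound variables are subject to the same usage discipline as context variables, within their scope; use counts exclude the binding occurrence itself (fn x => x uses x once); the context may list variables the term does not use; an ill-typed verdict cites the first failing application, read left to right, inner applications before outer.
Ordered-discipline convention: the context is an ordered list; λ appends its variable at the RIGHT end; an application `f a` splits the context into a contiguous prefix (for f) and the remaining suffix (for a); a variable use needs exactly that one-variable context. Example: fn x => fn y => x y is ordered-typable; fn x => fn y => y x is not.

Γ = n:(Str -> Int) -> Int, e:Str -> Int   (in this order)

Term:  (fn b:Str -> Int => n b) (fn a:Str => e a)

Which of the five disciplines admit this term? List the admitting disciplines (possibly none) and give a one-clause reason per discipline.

admitted by: ordered, linear, affine, relevant, unrestricted
use counts: n: 1×, e: 1×, b (λ-bound): 1×, a (λ-bound): 1×
left-to-right use order: n, b, e, a
typing: ✓ — Int
ordered: ✓, one use each (n, e, b, a); ordered split holds
linear: ✓, single use per variable (n, e, b, a)
affine: ✓, none of n, e, b, a used more than once
relevant: ✓, n, e, b, a: all used, weakening unneeded
unrestricted: ✓, type-checks (Int) and nothing is barred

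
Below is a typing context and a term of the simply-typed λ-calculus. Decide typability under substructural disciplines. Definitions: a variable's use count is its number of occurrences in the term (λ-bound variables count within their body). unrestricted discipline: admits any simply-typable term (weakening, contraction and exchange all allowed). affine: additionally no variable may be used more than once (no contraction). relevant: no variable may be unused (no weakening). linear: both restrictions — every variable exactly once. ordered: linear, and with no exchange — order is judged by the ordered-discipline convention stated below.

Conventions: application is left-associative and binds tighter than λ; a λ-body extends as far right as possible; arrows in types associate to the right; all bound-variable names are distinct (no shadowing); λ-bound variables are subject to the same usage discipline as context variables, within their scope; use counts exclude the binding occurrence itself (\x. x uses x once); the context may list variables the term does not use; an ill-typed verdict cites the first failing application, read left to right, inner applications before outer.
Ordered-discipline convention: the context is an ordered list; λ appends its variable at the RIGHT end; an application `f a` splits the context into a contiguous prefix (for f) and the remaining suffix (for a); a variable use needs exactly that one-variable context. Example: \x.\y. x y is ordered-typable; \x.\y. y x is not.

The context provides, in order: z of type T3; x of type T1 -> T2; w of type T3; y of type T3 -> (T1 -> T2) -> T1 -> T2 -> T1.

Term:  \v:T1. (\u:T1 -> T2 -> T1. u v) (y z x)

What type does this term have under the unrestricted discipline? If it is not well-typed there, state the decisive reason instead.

term : T1 -> T2 -> T1
usage: z=1, x=1, w=0, y=1, v [bound]=1, u [bound]=1
use order (left to right): u, v, y, z, x
typing: ✓ — T1 -> T2 -> T1
across the five disciplines: ordered ✗; linear ✗; affine ✓; relevant ✗; unrestricted ✓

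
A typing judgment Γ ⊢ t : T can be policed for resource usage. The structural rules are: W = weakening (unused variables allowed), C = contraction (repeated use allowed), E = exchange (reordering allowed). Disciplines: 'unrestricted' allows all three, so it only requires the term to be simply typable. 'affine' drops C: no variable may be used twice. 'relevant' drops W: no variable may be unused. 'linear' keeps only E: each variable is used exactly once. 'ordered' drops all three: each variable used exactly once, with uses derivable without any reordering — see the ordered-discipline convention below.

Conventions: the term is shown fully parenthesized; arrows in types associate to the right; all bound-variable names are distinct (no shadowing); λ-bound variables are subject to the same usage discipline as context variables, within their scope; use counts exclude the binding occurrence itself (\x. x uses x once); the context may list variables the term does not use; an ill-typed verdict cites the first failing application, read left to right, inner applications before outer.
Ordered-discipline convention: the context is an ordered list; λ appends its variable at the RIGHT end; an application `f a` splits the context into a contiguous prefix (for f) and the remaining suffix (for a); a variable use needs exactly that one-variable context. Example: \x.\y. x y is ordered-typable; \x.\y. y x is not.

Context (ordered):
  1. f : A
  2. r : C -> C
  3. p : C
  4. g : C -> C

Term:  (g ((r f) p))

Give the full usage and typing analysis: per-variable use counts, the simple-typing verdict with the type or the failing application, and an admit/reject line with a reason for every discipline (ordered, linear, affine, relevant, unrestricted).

variable uses: f ×1, r ×1, p ×1, g ×1
left-to-right use order: g, r, f, p
typing: ill-typed: a function awaiting C gets A
ordered: ✗ — the type mismatch rejects it
linear: ✗ — not simply typable
affine: ✗ — fails simple typing
relevant: ✗ — a type mismatch blocks all five
unrestricted: ✗ — the type mismatch rejects it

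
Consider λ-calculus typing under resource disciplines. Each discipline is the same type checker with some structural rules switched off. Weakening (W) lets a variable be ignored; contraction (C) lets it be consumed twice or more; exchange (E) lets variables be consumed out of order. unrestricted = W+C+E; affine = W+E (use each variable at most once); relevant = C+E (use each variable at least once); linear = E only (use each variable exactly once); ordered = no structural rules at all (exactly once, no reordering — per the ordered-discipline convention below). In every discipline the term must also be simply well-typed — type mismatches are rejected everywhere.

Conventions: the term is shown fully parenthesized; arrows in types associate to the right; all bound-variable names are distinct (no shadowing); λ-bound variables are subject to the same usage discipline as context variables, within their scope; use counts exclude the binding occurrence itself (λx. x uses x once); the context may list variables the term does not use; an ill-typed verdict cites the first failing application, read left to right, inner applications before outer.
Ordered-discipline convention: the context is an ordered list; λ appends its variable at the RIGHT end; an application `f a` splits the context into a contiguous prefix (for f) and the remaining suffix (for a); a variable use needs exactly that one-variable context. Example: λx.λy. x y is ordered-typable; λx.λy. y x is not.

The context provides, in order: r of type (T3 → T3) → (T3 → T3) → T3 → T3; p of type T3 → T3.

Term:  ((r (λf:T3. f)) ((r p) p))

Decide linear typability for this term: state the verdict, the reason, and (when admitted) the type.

no — needs contraction — r ×2, p ×2
usage: r: 2; p: 2; f [bound]: 1
order of uses: r, f, r, p, p
typing: well-typed at T3 → T3
across the five disciplines: ordered ✗; linear ✗; affine ✗; relevant ✓; unrestricted ✓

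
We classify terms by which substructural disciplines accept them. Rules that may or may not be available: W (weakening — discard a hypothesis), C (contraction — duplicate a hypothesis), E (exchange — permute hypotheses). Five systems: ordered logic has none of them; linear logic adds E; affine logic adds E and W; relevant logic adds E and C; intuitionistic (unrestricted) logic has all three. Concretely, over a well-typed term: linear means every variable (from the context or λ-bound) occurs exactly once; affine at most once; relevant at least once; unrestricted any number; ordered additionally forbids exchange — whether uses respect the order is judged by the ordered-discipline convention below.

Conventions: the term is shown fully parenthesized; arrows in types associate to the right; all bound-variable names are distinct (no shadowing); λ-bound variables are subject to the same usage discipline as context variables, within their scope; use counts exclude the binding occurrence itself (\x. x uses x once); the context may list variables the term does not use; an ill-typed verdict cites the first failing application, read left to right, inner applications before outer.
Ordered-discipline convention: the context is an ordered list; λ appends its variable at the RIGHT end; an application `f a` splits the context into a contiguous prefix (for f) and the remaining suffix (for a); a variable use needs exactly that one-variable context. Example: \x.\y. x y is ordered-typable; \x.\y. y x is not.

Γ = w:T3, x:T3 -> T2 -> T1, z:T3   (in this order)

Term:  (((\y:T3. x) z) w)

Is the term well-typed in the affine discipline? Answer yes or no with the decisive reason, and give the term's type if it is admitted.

yes — w, x, z, y: no repeats, contraction unneeded; term : T2 -> T1
counts: w ×1, x ×1, z ×1, y [bound] ×0
left-to-right use order: x, z, w
typing: well-typed at T2 -> T1
all disciplines: ordered ✗; linear ✗; affine ✓; relevant ✗; unrestricted ✓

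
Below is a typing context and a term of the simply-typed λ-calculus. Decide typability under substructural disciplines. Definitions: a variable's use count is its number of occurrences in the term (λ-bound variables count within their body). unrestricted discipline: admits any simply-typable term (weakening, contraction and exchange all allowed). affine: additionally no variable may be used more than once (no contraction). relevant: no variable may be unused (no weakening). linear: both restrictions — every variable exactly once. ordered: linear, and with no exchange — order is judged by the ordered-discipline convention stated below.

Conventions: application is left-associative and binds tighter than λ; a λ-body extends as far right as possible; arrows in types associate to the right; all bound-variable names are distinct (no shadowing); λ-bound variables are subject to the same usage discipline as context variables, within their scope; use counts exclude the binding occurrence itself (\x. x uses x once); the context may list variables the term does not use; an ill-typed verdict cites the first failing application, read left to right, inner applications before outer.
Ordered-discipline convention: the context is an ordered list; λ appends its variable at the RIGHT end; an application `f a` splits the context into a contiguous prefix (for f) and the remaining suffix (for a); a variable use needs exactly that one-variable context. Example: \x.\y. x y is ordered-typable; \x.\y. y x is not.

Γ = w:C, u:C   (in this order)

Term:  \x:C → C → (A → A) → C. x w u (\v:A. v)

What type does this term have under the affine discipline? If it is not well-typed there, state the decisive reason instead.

term : (C → C → (A → A) → C) → C
usage: w: 1×, u: 1×, x (bound): 1×, v (bound): 1×
order of uses: x, w, u, v
typing: the term checks, with type (C → C → (A → A) → C) → C
per-discipline verdicts: ordered ✗ | linear ✓ | affine ✓ | relevant ✓ | unrestricted ✓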